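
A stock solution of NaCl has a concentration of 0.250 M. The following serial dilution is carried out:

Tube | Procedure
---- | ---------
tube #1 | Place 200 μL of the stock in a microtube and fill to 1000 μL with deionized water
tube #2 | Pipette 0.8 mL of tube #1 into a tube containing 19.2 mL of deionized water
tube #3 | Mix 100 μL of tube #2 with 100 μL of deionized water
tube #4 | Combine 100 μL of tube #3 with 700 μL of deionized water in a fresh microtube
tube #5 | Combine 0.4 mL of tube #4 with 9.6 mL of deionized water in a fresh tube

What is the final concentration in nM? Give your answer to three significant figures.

5.00 × 10^3 nM

Step 1: 200 μL brought to 1000 μL → factor 1000/200 = 5
Step 2: 0.8 mL + 19.2 mL = 20 mL total → factor 20/0.8 = 25
Step 3: 100 μL + 100 μL = 200 μL total → factor 200/100 = 2
Step 4: 100 μL + 700 μL = 800 μL total → factor 800/100 = 8
Step 5: 0.4 mL + 9.6 mL = 10 mL total → factor 10/0.4 = 25
Overall dilution factor = 5 × 25 × 2 × 8 × 25 = 50000
Final = 0.250 M / 50000 = 5.000 × 10^-6 M = 5.00 × 10^3 nM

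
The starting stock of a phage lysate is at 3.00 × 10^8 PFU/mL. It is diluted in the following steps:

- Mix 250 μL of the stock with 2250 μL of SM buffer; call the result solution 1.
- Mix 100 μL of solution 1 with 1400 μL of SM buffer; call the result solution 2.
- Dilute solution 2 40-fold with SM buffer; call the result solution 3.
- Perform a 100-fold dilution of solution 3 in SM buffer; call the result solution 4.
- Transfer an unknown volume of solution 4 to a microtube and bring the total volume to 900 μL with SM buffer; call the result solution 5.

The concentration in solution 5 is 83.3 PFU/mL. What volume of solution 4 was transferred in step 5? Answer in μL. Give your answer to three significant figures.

Step 1: 250 μL + 2250 μL = 2500 μL total → factor 2500/250 = 10
Step 2: 100 μL + 1400 μL = 1500 μL total → factor 1500/100 = 15
Step 3: 40-fold → factor 40
Step 4: 100-fold → factor 100
Step 5: v brought to 900 μL → factor = 900 μL/v
Product of known-step factors = 6 × 10^5
Overall factor = 3.00 × 10^8 PFU/mL / (83.3 PFU/mL) = 3.6014 × 10^6
Step-5 factor = 3.6014 × 10^6 / 6 × 10^5 = 6.0024
v = 900 μL / 6.0024 = 150 μL

150 μL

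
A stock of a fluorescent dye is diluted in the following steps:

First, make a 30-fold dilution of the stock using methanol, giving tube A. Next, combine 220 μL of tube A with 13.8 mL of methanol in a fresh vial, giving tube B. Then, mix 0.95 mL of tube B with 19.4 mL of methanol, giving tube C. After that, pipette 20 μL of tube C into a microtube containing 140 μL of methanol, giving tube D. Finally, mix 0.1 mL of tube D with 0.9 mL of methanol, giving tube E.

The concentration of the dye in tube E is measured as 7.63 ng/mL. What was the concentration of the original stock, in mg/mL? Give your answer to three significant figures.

25.0 mg/mL

Step 1: 30-fold → factor 30
Step 2: 220 μL + 13.8 mL = 14020 μL total → factor 14020/220 = 63.727
Step 3: 0.95 mL + 19.4 mL = 20.35 mL total → factor 20.35/0.95 = 21.421
Step 4: 20 μL + 140 μL = 160 μL total → factor 160/20 = 8
Step 5: 0.1 mL + 0.9 mL = 1 mL total → factor 1/0.1 = 10
Overall dilution factor = 30 × 63.727 × 21.421 × 8 × 10 = 3.2763 × 10^6
Stock = 7.63 ng/mL × 3.2763 × 10^6 = 2.500 × 10^7 ng/mL = 25.0 mg/mL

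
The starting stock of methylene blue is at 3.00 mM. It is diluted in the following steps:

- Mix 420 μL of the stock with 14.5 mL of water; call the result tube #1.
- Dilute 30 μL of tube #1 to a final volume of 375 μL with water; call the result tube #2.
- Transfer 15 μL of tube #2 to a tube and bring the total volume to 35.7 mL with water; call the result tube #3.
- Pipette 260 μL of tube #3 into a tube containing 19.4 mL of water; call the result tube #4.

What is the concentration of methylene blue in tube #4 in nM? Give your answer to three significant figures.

0.0375 nM

Step 1: 420 μL + 14.5 mL = 14920 μL total → factor 14920/420 = 35.524
Step 2: 30 μL brought to 375 μL → factor 375/30 = 12.5
Step 3: 15 μL brought to 35.7 mL → factor 35700/15 = 2380
Step 4: 260 μL + 19.4 mL = 19660 μL total → factor 19660/260 = 75.615
Overall dilution factor = 35.524 × 12.5 × 2380 × 75.615 = 7.9913 × 10^7
Final = 3.00 mM / 7.9913 × 10^7 = 3.754 × 10^-8 mM = 0.0375 nM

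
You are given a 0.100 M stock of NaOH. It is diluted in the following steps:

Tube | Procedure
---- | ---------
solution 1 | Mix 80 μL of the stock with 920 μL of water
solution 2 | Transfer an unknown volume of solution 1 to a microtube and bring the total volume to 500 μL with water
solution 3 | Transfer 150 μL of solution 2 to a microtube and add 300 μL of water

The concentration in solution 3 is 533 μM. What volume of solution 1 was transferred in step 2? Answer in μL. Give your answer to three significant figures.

Step 1: 80 μL + 920 μL = 1000 μL total → factor 1000/80 = 12.5
Step 2: v brought to 500 μL → factor = 500 μL/v
Step 3: 150 μL + 300 μL = 450 μL total → factor 450/150 = 3
Product of known-step factors = 37.5
Overall factor = 0.100 M / (533 μM) = 187.62
Step-2 factor = 187.62 / 37.5 = 5.0031
v = 500 μL / 5.0031 = 99.9 μL

99.9 μL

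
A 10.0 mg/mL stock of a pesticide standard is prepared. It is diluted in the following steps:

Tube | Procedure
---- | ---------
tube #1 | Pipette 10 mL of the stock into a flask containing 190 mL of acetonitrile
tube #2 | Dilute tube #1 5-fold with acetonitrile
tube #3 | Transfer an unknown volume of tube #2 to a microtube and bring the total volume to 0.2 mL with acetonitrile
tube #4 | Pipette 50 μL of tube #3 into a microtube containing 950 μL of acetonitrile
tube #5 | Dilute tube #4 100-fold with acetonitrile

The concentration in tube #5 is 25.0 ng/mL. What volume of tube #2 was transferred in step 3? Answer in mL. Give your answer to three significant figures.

Step 1: 10 mL + 190 mL = 200 mL total → factor 200/10 = 20
Step 2: 5-fold → factor 5
Step 3: v brought to 0.2 mL → factor = 0.2 mL/v
Step 4: 50 μL + 950 μL = 1000 μL total → factor 1000/50 = 20
Step 5: 100-fold → factor 100
Product of known-step factors = 2 × 10^5
Overall factor = 10.0 mg/mL / (25.0 ng/mL) = 4 × 10^5
Step-3 factor = 4 × 10^5 / 2 × 10^5 = 2
v = 0.2 mL / 2 = 0.100 mL

0.100 mL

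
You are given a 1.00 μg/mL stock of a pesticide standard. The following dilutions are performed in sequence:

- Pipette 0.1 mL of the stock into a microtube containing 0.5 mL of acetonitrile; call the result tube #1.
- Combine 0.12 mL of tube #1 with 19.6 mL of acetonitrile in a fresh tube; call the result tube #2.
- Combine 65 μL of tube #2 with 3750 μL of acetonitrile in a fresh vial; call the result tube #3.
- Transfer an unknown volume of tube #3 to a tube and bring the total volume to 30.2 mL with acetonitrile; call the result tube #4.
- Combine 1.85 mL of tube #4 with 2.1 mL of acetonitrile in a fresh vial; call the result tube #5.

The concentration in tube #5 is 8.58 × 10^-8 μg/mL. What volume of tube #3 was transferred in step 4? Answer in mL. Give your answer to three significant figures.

Step 1: 0.1 mL + 0.5 mL = 0.6 mL total → factor 0.6/0.1 = 6
Step 2: 0.12 mL + 19.6 mL = 19.72 mL total → factor 19.72/0.12 = 164.33
Step 3: 65 μL + 3750 μL = 3815 μL total → factor 3815/65 = 58.692
Step 4: v brought to 30.2 mL → factor = 30.2 mL/v
Step 5: 1.85 mL + 2.1 mL = 3.95 mL total → factor 3.95/1.85 = 2.1351
Product of known-step factors = 1.2356 × 10^5
Overall factor = 1.00 μg/mL / (8.58 × 10^-8 μg/mL) = 1.1655 × 10^7
Step-4 factor = 1.1655 × 10^7 / 1.2356 × 10^5 = 94.326
v = 30.2 mL / 94.326 = 0.320 mL

0.320 mL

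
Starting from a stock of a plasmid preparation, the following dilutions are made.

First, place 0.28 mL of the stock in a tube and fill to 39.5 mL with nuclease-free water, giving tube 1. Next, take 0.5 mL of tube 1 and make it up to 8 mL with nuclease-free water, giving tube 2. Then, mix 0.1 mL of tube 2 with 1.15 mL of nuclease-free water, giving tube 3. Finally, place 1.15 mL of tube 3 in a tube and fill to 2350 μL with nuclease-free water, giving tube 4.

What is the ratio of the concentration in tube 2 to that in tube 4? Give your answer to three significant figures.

Step 1: 0.28 mL brought to 39.5 mL → factor 39.5/0.28 = 141.07
Step 2: 0.5 mL brought to 8 mL → factor 8/0.5 = 16
Step 3: 0.1 mL + 1.15 mL = 1.25 mL total → factor 1.25/0.1 = 12.5
Step 4: 1.15 mL brought to 2350 μL → factor 2.35/1.15 = 2.0435
Dilution factor to tube 2 = 2257.1; to tube 4 = 57655
[tube 2]/[tube 4] = (factor to tube 4)/(factor to tube 2) = 57655/2257.1 = 25.5

25.5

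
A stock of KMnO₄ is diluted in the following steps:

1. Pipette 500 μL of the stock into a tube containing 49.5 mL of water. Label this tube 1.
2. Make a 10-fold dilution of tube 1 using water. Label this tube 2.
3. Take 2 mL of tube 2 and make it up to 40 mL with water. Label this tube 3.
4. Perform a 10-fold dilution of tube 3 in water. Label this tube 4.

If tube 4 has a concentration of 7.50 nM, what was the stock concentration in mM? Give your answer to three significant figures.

Step 1: 500 μL + 49.5 mL = 50000 μL total → factor 50000/500 = 100
Step 2: 10-fold → factor 10
Step 3: 2 mL brought to 40 mL → factor 40/2 = 20
Step 4: 10-fold → factor 10
Overall dilution factor = 100 × 10 × 20 × 10 = 2 × 10^5
Stock = 7.50 nM × 2 × 10^5 = 1.500 × 10^6 nM = 1.50 mM

1.50 mM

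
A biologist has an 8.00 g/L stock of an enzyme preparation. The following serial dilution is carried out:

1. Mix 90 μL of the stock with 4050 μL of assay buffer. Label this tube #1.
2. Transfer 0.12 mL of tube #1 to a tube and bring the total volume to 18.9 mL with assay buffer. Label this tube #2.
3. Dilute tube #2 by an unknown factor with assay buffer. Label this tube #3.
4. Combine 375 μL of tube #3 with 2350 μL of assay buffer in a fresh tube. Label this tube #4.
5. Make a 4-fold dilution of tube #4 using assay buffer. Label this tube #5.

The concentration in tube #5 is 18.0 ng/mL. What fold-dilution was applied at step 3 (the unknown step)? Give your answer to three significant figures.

2.11-fold

Step 1: 90 μL + 4050 μL = 4140 μL total → factor 4140/90 = 46
Step 2: 0.12 mL brought to 18.9 mL → factor 18.9/0.12 = 157.5
Step 3: unknown factor x
Step 4: 375 μL + 2350 μL = 2725 μL total → factor 2725/375 = 7.2667
Step 5: 4-fold → factor 4
Product of known-step factors = 2.1059 × 10^5
Overall factor = 8.00 g/L / (18.0 ng/mL) = 4.4444 × 10^5
x = 4.4444 × 10^5 / 2.1059 × 10^5 = 2.11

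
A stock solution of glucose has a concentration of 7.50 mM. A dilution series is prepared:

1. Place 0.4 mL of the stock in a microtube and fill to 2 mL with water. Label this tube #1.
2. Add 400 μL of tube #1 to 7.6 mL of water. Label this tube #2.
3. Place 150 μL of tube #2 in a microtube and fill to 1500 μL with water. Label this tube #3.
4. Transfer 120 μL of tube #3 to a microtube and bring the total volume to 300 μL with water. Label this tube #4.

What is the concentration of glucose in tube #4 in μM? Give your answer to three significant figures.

Step 1: 0.4 mL brought to 2 mL → factor 2/0.4 = 5
Step 2: 400 μL + 7.6 mL = 8000 μL total → factor 8000/400 = 20
Step 3: 150 μL brought to 1500 μL → factor 1500/150 = 10
Step 4: 120 μL brought to 300 μL → factor 300/120 = 2.5
Overall dilution factor = 5 × 20 × 10 × 2.5 = 2500
Final = 7.50 mM / 2500 = 0.003000 mM = 3.00 μM

3.00 μM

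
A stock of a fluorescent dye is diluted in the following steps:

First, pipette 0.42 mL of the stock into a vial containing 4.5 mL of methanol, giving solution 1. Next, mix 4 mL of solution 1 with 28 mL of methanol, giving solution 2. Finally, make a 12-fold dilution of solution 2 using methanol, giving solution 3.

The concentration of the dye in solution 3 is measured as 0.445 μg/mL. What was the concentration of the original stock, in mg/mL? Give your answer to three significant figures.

Step 1: 0.42 mL + 4.5 mL = 4.92 mL total → factor 4.92/0.42 = 11.714
Step 2: 4 mL + 28 mL = 32 mL total → factor 32/4 = 8
Step 3: 12-fold → factor 12
Overall dilution factor = 11.714 × 8 × 12 = 1124.6
Stock = 0.445 μg/mL × 1124.6 = 500.4 μg/mL = 0.500 mg/mL

0.500 mg/mL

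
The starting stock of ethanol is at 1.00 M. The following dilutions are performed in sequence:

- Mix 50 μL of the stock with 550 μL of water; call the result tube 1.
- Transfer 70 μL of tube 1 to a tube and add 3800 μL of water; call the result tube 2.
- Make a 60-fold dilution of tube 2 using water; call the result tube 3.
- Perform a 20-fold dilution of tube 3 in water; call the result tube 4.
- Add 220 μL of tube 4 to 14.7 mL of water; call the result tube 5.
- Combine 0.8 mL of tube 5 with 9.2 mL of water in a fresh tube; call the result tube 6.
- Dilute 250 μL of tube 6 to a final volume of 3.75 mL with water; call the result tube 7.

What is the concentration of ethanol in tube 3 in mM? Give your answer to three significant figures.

0.0251 mM

Step 1: 50 μL + 550 μL = 600 μL total → factor 600/50 = 12
Step 2: 70 μL + 3800 μL = 3870 μL total → factor 3870/70 = 55.286
Step 3: 60-fold → factor 60
Dilution factor through tube 3 = 12 × 55.286 × 60 = 39806
[tube 3] = 1.00 M / 39806 = 2.512 × 10^-5 M = 0.0251 mM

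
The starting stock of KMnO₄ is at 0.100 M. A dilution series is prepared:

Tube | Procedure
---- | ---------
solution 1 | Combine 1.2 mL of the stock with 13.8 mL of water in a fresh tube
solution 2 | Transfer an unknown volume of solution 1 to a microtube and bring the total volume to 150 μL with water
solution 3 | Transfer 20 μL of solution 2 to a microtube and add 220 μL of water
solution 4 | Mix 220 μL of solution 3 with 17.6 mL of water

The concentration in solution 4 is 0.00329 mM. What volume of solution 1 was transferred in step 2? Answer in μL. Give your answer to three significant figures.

60.0 μL

Step 1: 1.2 mL + 13.8 mL = 15 mL total → factor 15/1.2 = 12.5
Step 2: v brought to 150 μL → factor = 150 μL/v
Step 3: 20 μL + 220 μL = 240 μL total → factor 240/20 = 12
Step 4: 220 μL + 17.6 mL = 17820 μL total → factor 17820/220 = 81
Product of known-step factors = 12150
Overall factor = 0.100 M / (0.00329 mM) = 30395
Step-2 factor = 30395 / 12150 = 2.5017
v = 150 μL / 2.5017 = 60.0 μL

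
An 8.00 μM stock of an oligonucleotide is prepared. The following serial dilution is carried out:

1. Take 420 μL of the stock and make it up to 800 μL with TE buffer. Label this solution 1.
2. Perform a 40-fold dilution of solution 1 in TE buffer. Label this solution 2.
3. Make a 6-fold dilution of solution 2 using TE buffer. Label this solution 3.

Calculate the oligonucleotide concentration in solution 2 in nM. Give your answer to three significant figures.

105 nM

Step 1: 420 μL brought to 800 μL → factor 800/420 = 1.9048
Step 2: 40-fold → factor 40
Dilution factor through solution 2 = 1.9048 × 40 = 76.19
[solution 2] = 8.00 μM / 76.19 = 0.1050 μM = 105 nM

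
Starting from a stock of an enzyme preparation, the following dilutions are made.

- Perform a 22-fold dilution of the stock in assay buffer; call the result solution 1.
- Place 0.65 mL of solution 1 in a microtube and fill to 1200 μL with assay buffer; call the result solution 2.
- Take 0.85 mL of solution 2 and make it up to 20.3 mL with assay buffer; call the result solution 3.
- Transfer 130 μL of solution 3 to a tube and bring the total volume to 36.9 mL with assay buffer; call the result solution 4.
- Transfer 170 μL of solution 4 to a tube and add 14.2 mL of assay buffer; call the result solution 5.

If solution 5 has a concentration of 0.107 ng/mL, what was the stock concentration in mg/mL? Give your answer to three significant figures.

Step 1: 22-fold → factor 22
Step 2: 0.65 mL brought to 1200 μL → factor 1.2/0.65 = 1.8462
Step 3: 0.85 mL brought to 20.3 mL → factor 20.3/0.85 = 23.882
Step 4: 130 μL brought to 36.9 mL → factor 36900/130 = 283.85
Step 5: 170 μL + 14.2 mL = 14370 μL total → factor 14370/170 = 84.529
Overall dilution factor = 22 × 1.8462 × 23.882 × 283.85 × 84.529 = 2.3273 × 10^7
Stock = 0.107 ng/mL × 2.3273 × 10^7 = 2.490 × 10^6 ng/mL = 2.49 mg/mL

2.49 mg/mL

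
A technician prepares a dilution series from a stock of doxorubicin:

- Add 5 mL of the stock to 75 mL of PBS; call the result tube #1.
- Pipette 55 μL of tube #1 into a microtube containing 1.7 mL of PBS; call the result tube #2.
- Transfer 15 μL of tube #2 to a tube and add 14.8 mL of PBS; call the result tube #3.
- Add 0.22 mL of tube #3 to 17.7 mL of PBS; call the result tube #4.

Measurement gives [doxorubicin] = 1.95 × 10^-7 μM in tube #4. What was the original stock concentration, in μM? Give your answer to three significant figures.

Step 1: 5 mL + 75 mL = 80 mL total → factor 80/5 = 16
Step 2: 55 μL + 1.7 mL = 1755 μL total → factor 1755/55 = 31.909
Step 3: 15 μL + 14.8 mL = 14815 μL total → factor 14815/15 = 987.67
Step 4: 0.22 mL + 17.7 mL = 17.92 mL total → factor 17.92/0.22 = 81.455
Overall dilution factor = 16 × 31.909 × 987.67 × 81.455 = 4.1073 × 10^7
Stock = 1.95 × 10^-7 μM × 4.1073 × 10^7 = 8.01 μM

8.01 μM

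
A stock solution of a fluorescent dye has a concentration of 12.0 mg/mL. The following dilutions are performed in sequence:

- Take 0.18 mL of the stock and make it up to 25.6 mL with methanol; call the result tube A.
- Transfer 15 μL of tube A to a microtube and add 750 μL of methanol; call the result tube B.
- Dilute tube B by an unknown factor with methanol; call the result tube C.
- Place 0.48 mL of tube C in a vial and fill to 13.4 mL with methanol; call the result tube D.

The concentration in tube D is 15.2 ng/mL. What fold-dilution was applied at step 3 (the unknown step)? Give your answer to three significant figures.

3.90-fold

Step 1: 0.18 mL brought to 25.6 mL → factor 25.6/0.18 = 142.22
Step 2: 15 μL + 750 μL = 765 μL total → factor 765/15 = 51
Step 3: unknown factor x
Step 4: 0.48 mL brought to 13.4 mL → factor 13.4/0.48 = 27.917
Product of known-step factors = 2.0249 × 10^5
Overall factor = 12.0 mg/mL / (15.2 ng/mL) = 7.8947 × 10^5
x = 7.8947 × 10^5 / 2.0249 × 10^5 = 3.90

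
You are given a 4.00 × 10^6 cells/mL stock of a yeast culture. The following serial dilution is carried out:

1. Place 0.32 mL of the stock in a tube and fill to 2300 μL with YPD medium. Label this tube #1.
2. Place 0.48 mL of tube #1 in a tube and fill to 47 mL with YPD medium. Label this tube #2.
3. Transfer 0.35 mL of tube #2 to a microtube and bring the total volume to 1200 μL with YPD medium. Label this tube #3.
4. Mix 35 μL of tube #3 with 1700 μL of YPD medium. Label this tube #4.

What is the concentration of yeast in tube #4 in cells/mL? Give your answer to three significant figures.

33.4 cells/mL

Step 1: 0.32 mL brought to 2300 μL → factor 2.3/0.32 = 7.1875
Step 2: 0.48 mL brought to 47 mL → factor 47/0.48 = 97.917
Step 3: 0.35 mL brought to 1200 μL → factor 1.2/0.35 = 3.4286
Step 4: 35 μL + 1700 μL = 1735 μL total → factor 1735/35 = 49.571
Overall dilution factor = 7.1875 × 97.917 × 3.4286 × 49.571 = 1.1961 × 10^5
Final = 4.00 × 10^6 cells/mL / 1.1961 × 10^5 = 33.4 cells/mL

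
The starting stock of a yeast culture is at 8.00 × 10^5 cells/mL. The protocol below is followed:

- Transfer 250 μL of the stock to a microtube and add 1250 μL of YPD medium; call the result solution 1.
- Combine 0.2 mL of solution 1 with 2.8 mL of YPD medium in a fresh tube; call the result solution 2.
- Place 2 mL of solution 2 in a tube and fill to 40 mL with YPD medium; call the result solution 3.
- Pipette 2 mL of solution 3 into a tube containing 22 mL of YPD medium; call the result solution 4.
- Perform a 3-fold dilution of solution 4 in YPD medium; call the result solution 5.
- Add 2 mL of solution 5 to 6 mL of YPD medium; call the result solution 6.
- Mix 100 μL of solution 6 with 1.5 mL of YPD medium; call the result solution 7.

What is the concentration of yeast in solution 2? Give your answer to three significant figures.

8.89 × 10^3 cells/mL

Step 1: 250 μL + 1250 μL = 1500 μL total → factor 1500/250 = 6
Step 2: 0.2 mL + 2.8 mL = 3 mL total → factor 3/0.2 = 15
Dilution factor through solution 2 = 6 × 15 = 90
[solution 2] = 8.00 × 10^5 cells/mL / 90 = 8.89 × 10^3 cells/mL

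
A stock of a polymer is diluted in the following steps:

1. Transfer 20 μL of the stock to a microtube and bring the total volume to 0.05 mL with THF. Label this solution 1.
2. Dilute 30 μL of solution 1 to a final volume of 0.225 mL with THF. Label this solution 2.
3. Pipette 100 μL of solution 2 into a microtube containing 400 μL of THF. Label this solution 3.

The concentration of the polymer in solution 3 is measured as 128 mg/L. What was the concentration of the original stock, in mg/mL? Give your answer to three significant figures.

12.0 mg/mL

Step 1: 20 μL brought to 0.05 mL → factor 50/20 = 2.5
Step 2: 30 μL brought to 0.225 mL → factor 225/30 = 7.5
Step 3: 100 μL + 400 μL = 500 μL total → factor 500/100 = 5
Overall dilution factor = 2.5 × 7.5 × 5 = 93.75
Stock = 128 mg/L × 93.75 = 1.200 × 10^4 mg/L = 12.0 mg/mL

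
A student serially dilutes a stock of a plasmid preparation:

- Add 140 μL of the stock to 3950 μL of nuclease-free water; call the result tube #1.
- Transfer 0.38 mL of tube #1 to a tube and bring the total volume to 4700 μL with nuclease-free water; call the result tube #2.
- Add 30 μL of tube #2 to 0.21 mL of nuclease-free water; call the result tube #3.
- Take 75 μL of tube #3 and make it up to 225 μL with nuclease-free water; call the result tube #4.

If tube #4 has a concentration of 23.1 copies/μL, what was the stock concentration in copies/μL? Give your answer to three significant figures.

2.00 × 10^5 copies/μL

Step 1: 140 μL + 3950 μL = 4090 μL total → factor 4090/140 = 29.214
Step 2: 0.38 mL brought to 4700 μL → factor 4.7/0.38 = 12.368
Step 3: 30 μL + 0.21 mL = 240 μL total → factor 240/30 = 8
Step 4: 75 μL brought to 225 μL → factor 225/75 = 3
Overall dilution factor = 29.214 × 12.368 × 8 × 3 = 8672
Stock = 23.1 copies/μL × 8672 = 2.00 × 10^5 copies/μL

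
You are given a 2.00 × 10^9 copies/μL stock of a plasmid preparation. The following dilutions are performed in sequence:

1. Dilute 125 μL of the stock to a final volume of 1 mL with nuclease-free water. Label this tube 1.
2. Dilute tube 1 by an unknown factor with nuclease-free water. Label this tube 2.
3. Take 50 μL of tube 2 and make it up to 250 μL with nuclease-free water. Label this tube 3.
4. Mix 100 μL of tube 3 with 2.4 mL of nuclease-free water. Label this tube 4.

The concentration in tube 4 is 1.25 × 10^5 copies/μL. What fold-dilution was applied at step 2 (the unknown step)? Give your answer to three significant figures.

Step 1: 125 μL brought to 1 mL → factor 1000/125 = 8
Step 2: unknown factor x
Step 3: 50 μL brought to 250 μL → factor 250/50 = 5
Step 4: 100 μL + 2.4 mL = 2500 μL total → factor 2500/100 = 25
Product of known-step factors = 1000
Overall factor = 2.00 × 10^9 copies/μL / (1.25 × 10^5 copies/μL) = 16000
x = 16000 / 1000 = 16.0

16.0-fold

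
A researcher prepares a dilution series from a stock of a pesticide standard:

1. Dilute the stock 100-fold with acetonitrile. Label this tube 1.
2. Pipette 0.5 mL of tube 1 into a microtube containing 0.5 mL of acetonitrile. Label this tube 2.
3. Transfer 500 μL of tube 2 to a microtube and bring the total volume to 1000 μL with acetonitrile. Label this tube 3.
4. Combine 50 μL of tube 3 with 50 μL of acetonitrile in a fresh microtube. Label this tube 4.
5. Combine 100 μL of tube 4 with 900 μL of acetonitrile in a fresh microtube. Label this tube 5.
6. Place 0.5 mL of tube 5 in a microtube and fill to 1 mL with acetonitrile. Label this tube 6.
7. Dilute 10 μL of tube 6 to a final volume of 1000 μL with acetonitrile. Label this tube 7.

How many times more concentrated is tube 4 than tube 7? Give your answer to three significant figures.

Step 1: 100-fold → factor 100
Step 2: 0.5 mL + 0.5 mL = 1 mL total → factor 1/0.5 = 2
Step 3: 500 μL brought to 1000 μL → factor 1000/500 = 2
Step 4: 50 μL + 50 μL = 100 μL total → factor 100/50 = 2
Step 5: 100 μL + 900 μL = 1000 μL total → factor 1000/100 = 10
Step 6: 0.5 mL brought to 1 mL → factor 1/0.5 = 2
Step 7: 10 μL brought to 1000 μL → factor 1000/10 = 100
Dilution factor to tube 4 = 800; to tube 7 = 1.6 × 10^6
[tube 4]/[tube 7] = (factor to tube 7)/(factor to tube 4) = 1.6 × 10^6/800 = 2.00 × 10^3

2.00 × 10^3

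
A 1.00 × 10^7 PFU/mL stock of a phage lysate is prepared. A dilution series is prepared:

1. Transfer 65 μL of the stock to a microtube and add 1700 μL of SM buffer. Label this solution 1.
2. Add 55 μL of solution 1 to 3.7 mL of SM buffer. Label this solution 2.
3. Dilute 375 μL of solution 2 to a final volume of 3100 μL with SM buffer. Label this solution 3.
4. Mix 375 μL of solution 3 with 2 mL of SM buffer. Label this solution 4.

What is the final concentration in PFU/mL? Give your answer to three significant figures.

Step 1: 65 μL + 1700 μL = 1765 μL total → factor 1765/65 = 27.154
Step 2: 55 μL + 3.7 mL = 3755 μL total → factor 3755/55 = 68.273
Step 3: 375 μL brought to 3100 μL → factor 3100/375 = 8.2667
Step 4: 375 μL + 2 mL = 2375 μL total → factor 2375/375 = 6.3333
Overall dilution factor = 27.154 × 68.273 × 8.2667 × 6.3333 = 97060
Final = 1.00 × 10^7 PFU/mL / 97060 = 103 PFU/mL

103 PFU/mL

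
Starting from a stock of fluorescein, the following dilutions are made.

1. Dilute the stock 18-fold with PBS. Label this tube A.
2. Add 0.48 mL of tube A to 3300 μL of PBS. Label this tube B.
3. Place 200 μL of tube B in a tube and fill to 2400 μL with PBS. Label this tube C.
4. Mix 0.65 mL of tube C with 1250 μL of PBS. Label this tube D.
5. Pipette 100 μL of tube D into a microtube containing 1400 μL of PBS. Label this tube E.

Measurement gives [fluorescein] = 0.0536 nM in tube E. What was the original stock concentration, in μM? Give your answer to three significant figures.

4.00 μM

Step 1: 18-fold → factor 18
Step 2: 0.48 mL + 3300 μL = 3.78 mL total → factor 3.78/0.48 = 7.875
Step 3: 200 μL brought to 2400 μL → factor 2400/200 = 12
Step 4: 0.65 mL + 1250 μL = 1.9 mL total → factor 1.9/0.65 = 2.9231
Step 5: 100 μL + 1400 μL = 1500 μL total → factor 1500/100 = 15
Overall dilution factor = 18 × 7.875 × 12 × 2.9231 × 15 = 74582
Stock = 0.0536 nM × 74582 = 3998 nM = 4.00 μM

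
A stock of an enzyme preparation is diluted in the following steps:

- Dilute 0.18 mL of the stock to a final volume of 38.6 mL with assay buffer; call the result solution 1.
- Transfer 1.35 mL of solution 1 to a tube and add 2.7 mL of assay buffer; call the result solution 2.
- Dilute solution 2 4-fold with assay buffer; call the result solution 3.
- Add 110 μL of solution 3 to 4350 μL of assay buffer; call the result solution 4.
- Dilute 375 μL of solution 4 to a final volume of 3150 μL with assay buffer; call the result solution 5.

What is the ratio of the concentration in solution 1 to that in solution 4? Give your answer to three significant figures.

Step 1: 0.18 mL brought to 38.6 mL → factor 38.6/0.18 = 214.44
Step 2: 1.35 mL + 2.7 mL = 4.05 mL total → factor 4.05/1.35 = 3
Step 3: 4-fold → factor 4
Step 4: 110 μL + 4350 μL = 4460 μL total → factor 4460/110 = 40.545
Dilution factor to solution 1 = 214.44; to solution 4 = 1.0434 × 10^5
[solution 1]/[solution 4] = (factor to solution 4)/(factor to solution 1) = 1.0434 × 10^5/214.44 = 487

487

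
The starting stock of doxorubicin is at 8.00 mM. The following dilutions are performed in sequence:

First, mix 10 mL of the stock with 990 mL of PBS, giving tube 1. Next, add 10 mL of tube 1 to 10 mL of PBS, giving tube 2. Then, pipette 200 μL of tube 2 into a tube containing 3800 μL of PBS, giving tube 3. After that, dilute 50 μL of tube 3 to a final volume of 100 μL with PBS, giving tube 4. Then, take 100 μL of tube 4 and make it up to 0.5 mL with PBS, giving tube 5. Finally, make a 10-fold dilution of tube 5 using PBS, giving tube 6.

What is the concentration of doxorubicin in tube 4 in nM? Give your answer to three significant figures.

1.00 × 10^3 nM

Step 1: 10 mL + 990 mL = 1000 mL total → factor 1000/10 = 100
Step 2: 10 mL + 10 mL = 20 mL total → factor 20/10 = 2
Step 3: 200 μL + 3800 μL = 4000 μL total → factor 4000/200 = 20
Step 4: 50 μL brought to 100 μL → factor 100/50 = 2
Dilution factor through tube 4 = 100 × 2 × 20 × 2 = 8000
[tube 4] = 8.00 mM / 8000 = 0.001000 mM = 1.00 × 10^3 nM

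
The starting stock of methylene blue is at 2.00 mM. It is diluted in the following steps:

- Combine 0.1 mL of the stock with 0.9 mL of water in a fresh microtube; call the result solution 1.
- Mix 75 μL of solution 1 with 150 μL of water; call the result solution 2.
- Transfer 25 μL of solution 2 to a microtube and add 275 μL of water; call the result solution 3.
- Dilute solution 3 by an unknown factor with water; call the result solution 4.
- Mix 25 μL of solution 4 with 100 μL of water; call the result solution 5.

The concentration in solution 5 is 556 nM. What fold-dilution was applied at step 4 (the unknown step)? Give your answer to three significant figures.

2.00-fold

Step 1: 0.1 mL + 0.9 mL = 1 mL total → factor 1/0.1 = 10
Step 2: 75 μL + 150 μL = 225 μL total → factor 225/75 = 3
Step 3: 25 μL + 275 μL = 300 μL total → factor 300/25 = 12
Step 4: unknown factor x
Step 5: 25 μL + 100 μL = 125 μL total → factor 125/25 = 5
Product of known-step factors = 1800
Overall factor = 2.00 mM / (556 nM) = 3597.1
x = 3597.1 / 1800 = 2.00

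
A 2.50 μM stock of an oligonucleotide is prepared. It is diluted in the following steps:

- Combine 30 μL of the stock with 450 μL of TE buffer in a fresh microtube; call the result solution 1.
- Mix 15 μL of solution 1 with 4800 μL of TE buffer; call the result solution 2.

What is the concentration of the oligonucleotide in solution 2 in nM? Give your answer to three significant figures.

0.487 nM

Step 1: 30 μL + 450 μL = 480 μL total → factor 480/30 = 16
Step 2: 15 μL + 4800 μL = 4815 μL total → factor 4815/15 = 321
Overall dilution factor = 16 × 321 = 5136
Final = 2.50 μM / 5136 = 0.0004868 μM = 0.487 nM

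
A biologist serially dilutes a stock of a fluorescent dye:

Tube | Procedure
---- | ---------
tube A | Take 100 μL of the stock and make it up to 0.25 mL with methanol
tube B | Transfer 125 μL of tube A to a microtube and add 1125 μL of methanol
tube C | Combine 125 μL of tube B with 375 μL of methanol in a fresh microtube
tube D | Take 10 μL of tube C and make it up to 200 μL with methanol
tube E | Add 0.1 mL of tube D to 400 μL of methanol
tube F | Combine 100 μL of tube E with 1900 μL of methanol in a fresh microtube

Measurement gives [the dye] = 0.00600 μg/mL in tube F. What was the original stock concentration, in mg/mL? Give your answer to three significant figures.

1.20 mg/mL

Step 1: 100 μL brought to 0.25 mL → factor 250/100 = 2.5
Step 2: 125 μL + 1125 μL = 1250 μL total → factor 1250/125 = 10
Step 3: 125 μL + 375 μL = 500 μL total → factor 500/125 = 4
Step 4: 10 μL brought to 200 μL → factor 200/10 = 20
Step 5: 0.1 mL + 400 μL = 0.5 mL total → factor 0.5/0.1 = 5
Step 6: 100 μL + 1900 μL = 2000 μL total → factor 2000/100 = 20
Overall dilution factor = 2.5 × 10 × 4 × 20 × 5 × 20 = 2 × 10^5
Stock = 0.00600 μg/mL × 2 × 10^5 = 1200 μg/mL = 1.20 mg/mL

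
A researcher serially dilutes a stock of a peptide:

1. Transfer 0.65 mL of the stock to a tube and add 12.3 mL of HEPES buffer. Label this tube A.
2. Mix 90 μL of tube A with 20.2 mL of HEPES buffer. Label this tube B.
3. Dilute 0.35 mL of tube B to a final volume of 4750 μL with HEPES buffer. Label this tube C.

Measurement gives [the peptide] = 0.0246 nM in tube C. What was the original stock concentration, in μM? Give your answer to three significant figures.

1.50 μM

Step 1: 0.65 mL + 12.3 mL = 12.95 mL total → factor 12.95/0.65 = 19.923
Step 2: 90 μL + 20.2 mL = 20290 μL total → factor 20290/90 = 225.44
Step 3: 0.35 mL brought to 4750 μL → factor 4.75/0.35 = 13.571
Overall dilution factor = 19.923 × 225.44 × 13.571 = 60957
Stock = 0.0246 nM × 60957 = 1500 nM = 1.50 μM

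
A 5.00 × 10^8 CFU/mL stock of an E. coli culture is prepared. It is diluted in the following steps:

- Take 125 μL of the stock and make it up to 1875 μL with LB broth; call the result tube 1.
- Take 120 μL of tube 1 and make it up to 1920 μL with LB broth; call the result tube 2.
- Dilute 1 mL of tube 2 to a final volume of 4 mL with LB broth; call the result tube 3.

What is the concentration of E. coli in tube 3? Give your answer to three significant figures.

5.21 × 10^5 CFU/mL

Step 1: 125 μL brought to 1875 μL → factor 1875/125 = 15
Step 2: 120 μL brought to 1920 μL → factor 1920/120 = 16
Step 3: 1 mL brought to 4 mL → factor 4/1 = 4
Overall dilution factor = 15 × 16 × 4 = 960
Final = 5.00 × 10^8 CFU/mL / 960 = 5.21 × 10^5 CFU/mL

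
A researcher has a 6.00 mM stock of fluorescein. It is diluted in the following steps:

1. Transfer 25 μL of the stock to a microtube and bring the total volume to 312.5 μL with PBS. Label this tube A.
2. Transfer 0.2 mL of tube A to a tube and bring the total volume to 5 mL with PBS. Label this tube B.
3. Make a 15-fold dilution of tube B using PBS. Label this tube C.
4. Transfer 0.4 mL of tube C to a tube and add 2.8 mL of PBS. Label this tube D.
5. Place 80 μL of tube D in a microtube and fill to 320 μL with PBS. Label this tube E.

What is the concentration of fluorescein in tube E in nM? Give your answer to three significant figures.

40.0 nM

Step 1: 25 μL brought to 312.5 μL → factor 312.5/25 = 12.5
Step 2: 0.2 mL brought to 5 mL → factor 5/0.2 = 25
Step 3: 15-fold → factor 15
Step 4: 0.4 mL + 2.8 mL = 3.2 mL total → factor 3.2/0.4 = 8
Step 5: 80 μL brought to 320 μL → factor 320/80 = 4
Overall dilution factor = 12.5 × 25 × 15 × 8 × 4 = 1.5 × 10^5
Final = 6.00 mM / 1.5 × 10^5 = 4.000 × 10^-5 mM = 40.0 nM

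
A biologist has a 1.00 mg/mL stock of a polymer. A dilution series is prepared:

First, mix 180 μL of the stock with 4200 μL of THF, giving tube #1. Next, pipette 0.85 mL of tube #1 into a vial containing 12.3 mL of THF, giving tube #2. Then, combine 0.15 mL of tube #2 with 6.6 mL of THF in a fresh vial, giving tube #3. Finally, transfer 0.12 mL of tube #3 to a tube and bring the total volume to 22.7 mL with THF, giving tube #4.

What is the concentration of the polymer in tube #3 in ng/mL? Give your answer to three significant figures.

59.0 ng/mL

Step 1: 180 μL + 4200 μL = 4380 μL total → factor 4380/180 = 24.333
Step 2: 0.85 mL + 12.3 mL = 13.15 mL total → factor 13.15/0.85 = 15.471
Step 3: 0.15 mL + 6.6 mL = 6.75 mL total → factor 6.75/0.15 = 45
Dilution factor through tube #3 = 24.333 × 15.471 × 45 = 16940
[tube #3] = 1.00 mg/mL / 16940 = 5.903 × 10^-5 mg/mL = 59.0 ng/mL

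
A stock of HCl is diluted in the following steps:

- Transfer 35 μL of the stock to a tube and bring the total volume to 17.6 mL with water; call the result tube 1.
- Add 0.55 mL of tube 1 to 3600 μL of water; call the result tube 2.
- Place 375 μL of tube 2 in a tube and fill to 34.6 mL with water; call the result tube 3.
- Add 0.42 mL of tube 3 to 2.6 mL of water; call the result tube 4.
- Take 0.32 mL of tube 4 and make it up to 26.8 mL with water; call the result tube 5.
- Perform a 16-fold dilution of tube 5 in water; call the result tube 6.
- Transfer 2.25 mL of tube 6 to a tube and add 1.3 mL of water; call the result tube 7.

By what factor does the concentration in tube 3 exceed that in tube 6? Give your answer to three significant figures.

9.64 × 10^3

Step 1: 35 μL brought to 17.6 mL → factor 17600/35 = 502.86
Step 2: 0.55 mL + 3600 μL = 4.15 mL total → factor 4.15/0.55 = 7.5455
Step 3: 375 μL brought to 34.6 mL → factor 34600/375 = 92.267
Step 4: 0.42 mL + 2.6 mL = 3.02 mL total → factor 3.02/0.42 = 7.1905
Step 5: 0.32 mL brought to 26.8 mL → factor 26.8/0.32 = 83.75
Step 6: 16-fold → factor 16
Dilution factor to tube 3 = 3.5009 × 10^5; to tube 6 = 3.3732 × 10^9
[tube 3]/[tube 6] = (factor to tube 6)/(factor to tube 3) = 3.3732 × 10^9/3.5009 × 10^5 = 9.64 × 10^3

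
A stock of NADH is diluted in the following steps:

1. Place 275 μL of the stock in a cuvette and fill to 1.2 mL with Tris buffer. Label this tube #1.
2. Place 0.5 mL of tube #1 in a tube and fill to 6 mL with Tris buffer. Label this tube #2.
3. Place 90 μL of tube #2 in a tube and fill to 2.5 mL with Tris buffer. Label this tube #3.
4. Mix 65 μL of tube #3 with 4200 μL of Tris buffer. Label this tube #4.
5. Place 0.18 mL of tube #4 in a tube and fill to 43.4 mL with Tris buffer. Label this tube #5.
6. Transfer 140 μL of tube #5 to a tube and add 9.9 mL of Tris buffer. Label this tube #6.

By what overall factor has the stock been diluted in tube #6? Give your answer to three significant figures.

1.65 × 10^9

Step 1: 275 μL brought to 1.2 mL → factor 1200/275 = 4.3636
Step 2: 0.5 mL brought to 6 mL → factor 6/0.5 = 12
Step 3: 90 μL brought to 2.5 mL → factor 2500/90 = 27.778
Step 4: 65 μL + 4200 μL = 4265 μL total → factor 4265/65 = 65.615
Step 5: 0.18 mL brought to 43.4 mL → factor 43.4/0.18 = 241.11
Step 6: 140 μL + 9.9 mL = 10040 μL total → factor 10040/140 = 71.714
Overall dilution factor = 4.3636 × 12 × 27.778 × 65.615 × 241.11 × 71.714 = 1.6503 × 10^9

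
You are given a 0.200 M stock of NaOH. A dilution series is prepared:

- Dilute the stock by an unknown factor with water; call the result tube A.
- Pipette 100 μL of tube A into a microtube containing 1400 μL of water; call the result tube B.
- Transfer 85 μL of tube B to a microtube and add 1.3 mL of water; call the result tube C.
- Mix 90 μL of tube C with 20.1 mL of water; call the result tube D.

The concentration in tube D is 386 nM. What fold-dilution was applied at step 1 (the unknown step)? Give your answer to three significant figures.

Step 1: unknown factor x
Step 2: 100 μL + 1400 μL = 1500 μL total → factor 1500/100 = 15
Step 3: 85 μL + 1.3 mL = 1385 μL total → factor 1385/85 = 16.294
Step 4: 90 μL + 20.1 mL = 20190 μL total → factor 20190/90 = 224.33
Product of known-step factors = 54830
Overall factor = 0.200 M / (386 nM) = 5.1813 × 10^5
x = 5.1813 × 10^5 / 54830 = 9.45

9.45-fold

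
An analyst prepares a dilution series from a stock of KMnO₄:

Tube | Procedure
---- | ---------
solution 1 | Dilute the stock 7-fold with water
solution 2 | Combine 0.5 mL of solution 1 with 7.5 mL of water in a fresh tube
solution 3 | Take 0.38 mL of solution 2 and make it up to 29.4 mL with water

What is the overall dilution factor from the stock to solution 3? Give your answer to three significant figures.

8.67 × 10^3

Step 1: 7-fold → factor 7
Step 2: 0.5 mL + 7.5 mL = 8 mL total → factor 8/0.5 = 16
Step 3: 0.38 mL brought to 29.4 mL → factor 29.4/0.38 = 77.368
Overall dilution factor = 7 × 16 × 77.368 = 8665.3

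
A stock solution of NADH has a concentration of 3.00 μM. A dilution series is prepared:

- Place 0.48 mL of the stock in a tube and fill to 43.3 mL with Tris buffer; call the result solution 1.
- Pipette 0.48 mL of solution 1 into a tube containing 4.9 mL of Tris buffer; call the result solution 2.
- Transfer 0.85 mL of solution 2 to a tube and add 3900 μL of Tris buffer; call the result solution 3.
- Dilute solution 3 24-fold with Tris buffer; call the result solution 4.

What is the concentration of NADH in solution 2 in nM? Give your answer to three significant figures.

2.97 nM

Step 1: 0.48 mL brought to 43.3 mL → factor 43.3/0.48 = 90.208
Step 2: 0.48 mL + 4.9 mL = 5.38 mL total → factor 5.38/0.48 = 11.208
Dilution factor through solution 2 = 90.208 × 11.208 = 1011.1
[solution 2] = 3.00 μM / 1011.1 = 0.002967 μM = 2.97 nM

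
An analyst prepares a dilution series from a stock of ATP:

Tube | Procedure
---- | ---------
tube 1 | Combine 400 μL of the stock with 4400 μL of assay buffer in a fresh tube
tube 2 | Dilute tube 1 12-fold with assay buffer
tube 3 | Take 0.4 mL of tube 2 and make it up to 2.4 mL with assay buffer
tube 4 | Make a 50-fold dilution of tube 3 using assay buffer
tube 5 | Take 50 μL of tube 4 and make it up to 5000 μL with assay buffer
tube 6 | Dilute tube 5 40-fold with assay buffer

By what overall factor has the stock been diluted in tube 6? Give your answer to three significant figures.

1.73 × 10^8

Step 1: 400 μL + 4400 μL = 4800 μL total → factor 4800/400 = 12
Step 2: 12-fold → factor 12
Step 3: 0.4 mL brought to 2.4 mL → factor 2.4/0.4 = 6
Step 4: 50-fold → factor 50
Step 5: 50 μL brought to 5000 μL → factor 5000/50 = 100
Step 6: 40-fold → factor 40
Overall dilution factor = 12 × 12 × 6 × 50 × 100 × 40 = 1.728 × 10^8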